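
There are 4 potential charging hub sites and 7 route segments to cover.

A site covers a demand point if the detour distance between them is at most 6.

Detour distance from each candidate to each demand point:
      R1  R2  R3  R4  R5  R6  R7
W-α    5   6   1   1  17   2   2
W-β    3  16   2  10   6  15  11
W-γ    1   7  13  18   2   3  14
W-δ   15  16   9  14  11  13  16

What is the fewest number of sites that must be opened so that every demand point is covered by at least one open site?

Coverage sets (demand points within 6 of each site):
  W-α: {R1, R2, R3, R4, R6, R7}
  W-β: {R1, R3, R5}
  W-γ: {R1, R5, R6}
  W-δ: {}
No single site covers all 7 demand points.
But {W-α, W-β} covers everything, so the minimum is 2.

2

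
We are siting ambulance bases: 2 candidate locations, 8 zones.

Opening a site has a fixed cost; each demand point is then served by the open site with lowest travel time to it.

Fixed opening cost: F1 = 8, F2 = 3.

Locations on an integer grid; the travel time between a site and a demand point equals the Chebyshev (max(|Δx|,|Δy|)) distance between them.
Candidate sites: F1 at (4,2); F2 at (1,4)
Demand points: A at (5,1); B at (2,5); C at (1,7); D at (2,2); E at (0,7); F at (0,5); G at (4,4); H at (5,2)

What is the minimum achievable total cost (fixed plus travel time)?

24

Open {F2}: assign each demand point to its cheapest open site.
  A→F2 4, B→F2 1, C→F2 3, D→F2 2, E→F2 3, F→F2 1, G→F2 3, H→F2 4
  travel time 21, fixed 3 → total 24.
Compare {F1, F2}: travel time 14 + fixed 11 = 25.
Compare {F1}: travel time 23 + fixed 8 = 31.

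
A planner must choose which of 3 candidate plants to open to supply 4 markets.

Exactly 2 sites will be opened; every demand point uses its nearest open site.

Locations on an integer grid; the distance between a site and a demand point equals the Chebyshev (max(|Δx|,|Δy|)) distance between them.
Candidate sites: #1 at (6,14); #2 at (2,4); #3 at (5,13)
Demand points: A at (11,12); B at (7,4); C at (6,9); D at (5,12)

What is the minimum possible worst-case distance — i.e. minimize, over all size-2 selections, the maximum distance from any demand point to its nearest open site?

Open {#1, #2}.
  Farthest demand point is A at distance 5 (to #1); all others are ≤ 5.
With {#2, #3} the worst case is 6.
With {#1, #3} the worst case is 9.
No size-2 selection achieves below 5.

5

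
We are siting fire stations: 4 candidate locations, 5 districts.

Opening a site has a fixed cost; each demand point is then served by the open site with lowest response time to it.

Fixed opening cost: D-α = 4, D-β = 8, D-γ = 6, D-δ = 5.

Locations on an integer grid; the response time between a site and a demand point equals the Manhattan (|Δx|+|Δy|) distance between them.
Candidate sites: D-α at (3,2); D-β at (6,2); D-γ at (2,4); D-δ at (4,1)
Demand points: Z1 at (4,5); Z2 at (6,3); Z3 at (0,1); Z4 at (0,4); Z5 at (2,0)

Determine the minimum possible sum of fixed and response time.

24

Open {D-α}: assign each demand point to its cheapest open site.
  Z1→D-α 4, Z2→D-α 4, Z3→D-α 4, Z4→D-α 5, Z5→D-α 3
  response time 20, fixed 4 → total 24.
Compare {D-γ}: response time 19 + fixed 6 = 25.
Compare {D-α, D-γ}: response time 16 + fixed 10 = 26.
Compare {D-δ}: response time 22 + fixed 5 = 27.
All other subsets cost ≥ 25. Minimum total cost: 24.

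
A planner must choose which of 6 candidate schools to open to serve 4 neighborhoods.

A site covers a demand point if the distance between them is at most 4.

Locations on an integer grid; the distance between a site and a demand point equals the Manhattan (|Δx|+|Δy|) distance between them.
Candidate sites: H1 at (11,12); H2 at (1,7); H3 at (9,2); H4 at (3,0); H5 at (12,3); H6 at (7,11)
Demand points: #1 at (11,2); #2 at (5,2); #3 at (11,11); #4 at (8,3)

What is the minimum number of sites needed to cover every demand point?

2

Coverage sets (demand points within 4 of each site):
  H1: {#3}
  H2: {}
  H3: {#1, #2, #4}
  H4: {#2}
  H5: {#1, #4}
  H6: {#3}
No single site covers all 4 demand points.
But {H1, H3} covers everything, so the minimum is 2.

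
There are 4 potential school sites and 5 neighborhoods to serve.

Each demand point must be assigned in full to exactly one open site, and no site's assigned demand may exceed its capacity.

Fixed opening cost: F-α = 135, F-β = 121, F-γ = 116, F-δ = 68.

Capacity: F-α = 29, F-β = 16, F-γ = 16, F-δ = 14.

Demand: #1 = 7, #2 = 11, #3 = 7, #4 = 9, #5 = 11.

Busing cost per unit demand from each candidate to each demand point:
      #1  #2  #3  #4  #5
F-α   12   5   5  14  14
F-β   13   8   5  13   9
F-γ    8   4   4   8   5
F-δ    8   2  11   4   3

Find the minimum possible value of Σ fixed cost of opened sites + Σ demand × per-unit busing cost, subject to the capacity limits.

Open {F-α, F-γ, F-δ}; cheapest assignment that respects the capacities:
  F-α (cap 29, load 18): #2, #3 — cost 11×5 + 7×5 = 90
  F-γ (cap 16, load 16): #1, #4 — cost 7×8 + 9×8 = 128
  F-δ (cap 14, load 11): #5 — cost 11×3 = 33
  Shipping 251, fixed 319 → total 570.
  Any other capacity-feasible assignment to {F-α, F-γ, F-δ} ships for at least 251.
Compare {F-α, F-γ}: its best feasible assignment gives total 623.
Compare {F-α, F-β, F-δ}: its best feasible assignment gives total 633.
Every other set of open sites that can feasibly serve all demand totals ≥ 623 even under its best assignment. Minimum: 570.

570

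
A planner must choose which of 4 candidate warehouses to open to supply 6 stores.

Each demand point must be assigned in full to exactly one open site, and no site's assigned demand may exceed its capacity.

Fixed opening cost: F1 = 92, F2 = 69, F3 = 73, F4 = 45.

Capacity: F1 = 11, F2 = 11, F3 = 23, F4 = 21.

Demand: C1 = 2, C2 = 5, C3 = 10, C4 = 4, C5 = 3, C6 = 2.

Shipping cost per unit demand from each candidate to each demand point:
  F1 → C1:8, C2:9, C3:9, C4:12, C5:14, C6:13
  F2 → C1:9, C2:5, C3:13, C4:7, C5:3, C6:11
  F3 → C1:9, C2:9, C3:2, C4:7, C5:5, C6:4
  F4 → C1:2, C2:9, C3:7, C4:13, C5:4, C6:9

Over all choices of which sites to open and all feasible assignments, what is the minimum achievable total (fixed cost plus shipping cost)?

Open {F3, F4}; cheapest assignment that respects the capacities:
  F3 (cap 23, load 21): C2, C3, C4, C6 — cost 5×9 + 10×2 + 4×7 + 2×4 = 101
  F4 (cap 21, load 5): C1, C5 — cost 2×2 + 3×4 = 16
  Shipping 117, fixed 118 → total 235.
  Any other capacity-feasible assignment to {F3, F4} ships for at least 117.
Compare {F2, F3}: its best feasible assignment gives total 250.
Compare {F2, F4}: its best feasible assignment gives total 271.
Every other set of open sites that can feasibly serve all demand totals ≥ 250 even under its best assignment. Minimum: 235.

235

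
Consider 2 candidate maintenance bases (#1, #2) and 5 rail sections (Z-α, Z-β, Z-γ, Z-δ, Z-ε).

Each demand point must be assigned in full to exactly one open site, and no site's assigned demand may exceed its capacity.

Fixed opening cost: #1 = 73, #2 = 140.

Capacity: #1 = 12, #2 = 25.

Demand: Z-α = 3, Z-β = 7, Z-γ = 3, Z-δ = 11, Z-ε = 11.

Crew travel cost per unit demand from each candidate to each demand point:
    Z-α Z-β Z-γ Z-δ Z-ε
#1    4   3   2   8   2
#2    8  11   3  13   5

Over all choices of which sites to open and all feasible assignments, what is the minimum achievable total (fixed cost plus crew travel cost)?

Open {#1, #2}; cheapest assignment that respects the capacities:
  #1 (cap 12, load 10): Z-α, Z-β — cost 3×4 + 7×3 = 33
  #2 (cap 25, load 25): Z-γ, Z-δ, Z-ε — cost 3×3 + 11×13 + 11×5 = 207
  Shipping 240, fixed 213 → total 453.
  Any other capacity-feasible assignment to {#1, #2} ships for at least 240.
Total demand is 35 and no other set of sites has combined capacity ≥ 35, so {#1, #2} is the only feasible choice of open sites. Minimum: 453.

453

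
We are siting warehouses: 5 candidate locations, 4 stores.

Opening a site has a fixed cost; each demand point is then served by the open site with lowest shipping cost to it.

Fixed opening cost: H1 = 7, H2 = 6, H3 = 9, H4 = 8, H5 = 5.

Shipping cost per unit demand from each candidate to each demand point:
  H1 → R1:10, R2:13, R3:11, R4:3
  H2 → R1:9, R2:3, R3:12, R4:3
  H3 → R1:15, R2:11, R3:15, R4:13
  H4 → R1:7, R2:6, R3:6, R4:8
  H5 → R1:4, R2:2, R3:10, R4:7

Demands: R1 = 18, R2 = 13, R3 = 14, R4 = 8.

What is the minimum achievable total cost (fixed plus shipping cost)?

225

Open {H2, H4, H5}: assign each demand point to its cheapest open site.
  R1→H5 18×4=72, R2→H5 13×2=26, R3→H4 14×6=84, R4→H2 8×3=24
  shipping cost 206, fixed 19 → total 225.
Compare {H1, H4, H5}: shipping cost 206 + fixed 20 = 226.
Compare {H1, H2, H4, H5}: shipping cost 206 + fixed 26 = 232.
Compare {H2, H3, H4, H5}: shipping cost 206 + fixed 28 = 234.
All other subsets cost ≥ 226. Minimum total cost: 225.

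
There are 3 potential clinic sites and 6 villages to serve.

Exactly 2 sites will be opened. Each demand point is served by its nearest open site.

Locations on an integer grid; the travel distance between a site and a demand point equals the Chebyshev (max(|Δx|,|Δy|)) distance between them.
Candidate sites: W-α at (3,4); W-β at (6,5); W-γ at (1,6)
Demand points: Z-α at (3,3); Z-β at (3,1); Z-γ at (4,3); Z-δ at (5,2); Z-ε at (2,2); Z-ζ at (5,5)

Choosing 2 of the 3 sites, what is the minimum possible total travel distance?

10

Open {W-α, W-β}.
  Z-α→W-α 1, Z-β→W-α 3, Z-γ→W-α 1, Z-δ→W-α 2, Z-ε→W-α 2, Z-ζ→W-β 1  ⇒ total 10.
Compare {W-α, W-γ}: total 11.
Compare {W-β, W-γ}: total 17.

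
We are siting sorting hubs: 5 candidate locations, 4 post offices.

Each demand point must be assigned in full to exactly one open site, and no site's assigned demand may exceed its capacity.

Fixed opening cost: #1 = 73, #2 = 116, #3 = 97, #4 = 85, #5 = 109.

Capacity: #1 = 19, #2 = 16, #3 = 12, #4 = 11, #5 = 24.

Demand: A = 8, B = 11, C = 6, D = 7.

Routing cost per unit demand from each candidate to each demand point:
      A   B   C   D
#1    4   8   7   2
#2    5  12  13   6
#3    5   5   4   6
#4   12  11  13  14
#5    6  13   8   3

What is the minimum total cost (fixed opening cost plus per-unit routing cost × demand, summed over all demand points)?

Open {#1, #5}; cheapest assignment that respects the capacities:
  #1 (cap 19, load 19): A, B — cost 8×4 + 11×8 = 120
  #5 (cap 24, load 13): C, D — cost 6×8 + 7×3 = 69
  Shipping 189, fixed 182 → total 371.
  Any other capacity-feasible assignment to {#1, #5} ships for at least 189.
Compare {#3, #5}: its best feasible assignment gives total 378.
Compare {#1, #2}: its best feasible assignment gives total 401.
Every other set of open sites that can feasibly serve all demand totals ≥ 378 even under its best assignment. Minimum: 371.

371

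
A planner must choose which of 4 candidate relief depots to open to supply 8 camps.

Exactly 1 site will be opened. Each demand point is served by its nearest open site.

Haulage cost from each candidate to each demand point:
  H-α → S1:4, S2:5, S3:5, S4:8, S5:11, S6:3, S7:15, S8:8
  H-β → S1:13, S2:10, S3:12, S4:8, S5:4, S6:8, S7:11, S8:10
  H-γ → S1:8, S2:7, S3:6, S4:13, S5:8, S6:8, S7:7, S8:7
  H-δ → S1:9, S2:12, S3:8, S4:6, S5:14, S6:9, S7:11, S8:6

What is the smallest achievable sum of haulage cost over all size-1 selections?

Open {H-α}.
  S1→H-α 4, S2→H-α 5, S3→H-α 5, S4→H-α 8, S5→H-α 11, S6→H-α 3, S7→H-α 15, S8→H-α 8  ⇒ total 59.
Compare {H-γ}: total 64.
Compare {H-δ}: total 75.
No size-1 selection does better; minimum is 59.

59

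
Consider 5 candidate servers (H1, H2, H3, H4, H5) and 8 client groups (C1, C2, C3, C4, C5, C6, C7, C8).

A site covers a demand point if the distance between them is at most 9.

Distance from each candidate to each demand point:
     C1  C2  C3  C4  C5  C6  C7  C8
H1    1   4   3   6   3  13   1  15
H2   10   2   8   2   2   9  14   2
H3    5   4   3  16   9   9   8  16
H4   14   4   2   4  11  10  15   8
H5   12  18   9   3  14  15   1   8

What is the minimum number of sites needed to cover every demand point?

Coverage sets (demand points within 9 of each site):
  H1: {C1, C2, C3, C4, C5, C7}
  H2: {C2, C3, C4, C5, C6, C8}
  H3: {C1, C2, C3, C5, C6, C7}
  H4: {C2, C3, C4, C8}
  H5: {C3, C4, C7, C8}
No single site covers all 8 demand points.
But {H1, H2} covers everything, so the minimum is 2.

2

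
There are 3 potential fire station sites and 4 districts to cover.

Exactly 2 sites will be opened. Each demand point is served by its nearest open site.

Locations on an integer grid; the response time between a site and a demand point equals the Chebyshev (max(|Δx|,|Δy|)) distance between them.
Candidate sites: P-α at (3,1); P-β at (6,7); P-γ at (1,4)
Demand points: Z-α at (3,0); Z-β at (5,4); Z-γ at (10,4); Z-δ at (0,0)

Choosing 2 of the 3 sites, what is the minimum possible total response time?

Open {P-α, P-β}.
  Z-α→P-α 1, Z-β→P-α 3, Z-γ→P-β 4, Z-δ→P-α 3  ⇒ total 11.
Compare {P-α, P-γ}: total 14.
Compare {P-β, P-γ}: total 15.

11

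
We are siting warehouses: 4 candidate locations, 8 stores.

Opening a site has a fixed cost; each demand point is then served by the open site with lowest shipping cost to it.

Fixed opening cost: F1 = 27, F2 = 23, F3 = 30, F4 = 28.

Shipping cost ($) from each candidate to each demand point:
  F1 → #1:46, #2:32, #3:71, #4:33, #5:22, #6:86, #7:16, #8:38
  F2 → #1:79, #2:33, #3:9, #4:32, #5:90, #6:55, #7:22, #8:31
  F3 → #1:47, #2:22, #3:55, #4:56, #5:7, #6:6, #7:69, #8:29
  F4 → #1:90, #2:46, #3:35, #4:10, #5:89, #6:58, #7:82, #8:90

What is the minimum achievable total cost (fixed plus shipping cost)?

227

Open {F2, F3}: assign each demand point to its cheapest open site.
  #1→F3 47, #2→F3 22, #3→F2 9, #4→F2 32, #5→F3 7, #6→F3 6, #7→F2 22, #8→F3 29
  shipping cost 174, fixed 53 → total 227.
Compare {F2, F3, F4}: shipping cost 152 + fixed 81 = 233.
Compare {F1, F2, F3}: shipping cost 167 + fixed 80 = 247.
Compare {F1, F2, F3, F4}: shipping cost 145 + fixed 108 = 253.
All other subsets cost ≥ 233. Minimum total cost: 227.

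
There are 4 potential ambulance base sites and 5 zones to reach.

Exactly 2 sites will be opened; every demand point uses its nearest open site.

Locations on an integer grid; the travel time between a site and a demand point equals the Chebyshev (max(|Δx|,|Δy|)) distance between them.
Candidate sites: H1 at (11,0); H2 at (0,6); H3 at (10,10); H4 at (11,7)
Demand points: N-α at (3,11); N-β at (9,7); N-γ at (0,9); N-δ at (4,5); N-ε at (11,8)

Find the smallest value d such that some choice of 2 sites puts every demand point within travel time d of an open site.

Open {H2, H3}.
  Farthest demand point is N-α at travel time 5 (to H2); all others are ≤ 5.
With {H2, H4} the worst case is 5.
With {H1, H2} the worst case is 8.
No size-2 selection achieves below 5.

5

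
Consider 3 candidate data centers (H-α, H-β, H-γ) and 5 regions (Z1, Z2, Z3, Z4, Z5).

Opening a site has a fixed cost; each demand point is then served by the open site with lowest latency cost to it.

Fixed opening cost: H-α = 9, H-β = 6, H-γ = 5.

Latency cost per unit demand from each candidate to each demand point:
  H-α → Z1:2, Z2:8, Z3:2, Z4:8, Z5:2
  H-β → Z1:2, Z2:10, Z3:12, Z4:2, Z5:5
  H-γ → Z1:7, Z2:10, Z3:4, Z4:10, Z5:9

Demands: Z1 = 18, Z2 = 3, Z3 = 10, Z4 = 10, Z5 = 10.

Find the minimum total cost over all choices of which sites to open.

Open {H-α, H-β}: assign each demand point to its cheapest open site.
  Z1→H-α 18×2=36, Z2→H-α 3×8=24, Z3→H-α 10×2=20, Z4→H-β 10×2=20, Z5→H-α 10×2=20
  latency cost 120, fixed 15 → total 135.
Compare {H-α, H-β, H-γ}: latency cost 120 + fixed 20 = 140.
Compare {H-β, H-γ}: latency cost 176 + fixed 11 = 187.
Compare {H-α}: latency cost 180 + fixed 9 = 189.
All other subsets cost ≥ 140. Minimum total cost: 135.

135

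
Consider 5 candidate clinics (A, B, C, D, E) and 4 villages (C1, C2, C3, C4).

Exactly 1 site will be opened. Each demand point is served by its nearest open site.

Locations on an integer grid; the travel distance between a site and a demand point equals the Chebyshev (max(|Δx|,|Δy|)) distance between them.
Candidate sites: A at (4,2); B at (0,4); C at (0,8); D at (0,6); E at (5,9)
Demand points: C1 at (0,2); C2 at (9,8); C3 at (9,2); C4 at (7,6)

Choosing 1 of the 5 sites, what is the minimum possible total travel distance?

19

Open {A}.
  C1→A 4, C2→A 6, C3→A 5, C4→A 4  ⇒ total 19.
Compare {E}: total 21.
Compare {B}: total 27.
No size-1 selection does better; minimum is 19.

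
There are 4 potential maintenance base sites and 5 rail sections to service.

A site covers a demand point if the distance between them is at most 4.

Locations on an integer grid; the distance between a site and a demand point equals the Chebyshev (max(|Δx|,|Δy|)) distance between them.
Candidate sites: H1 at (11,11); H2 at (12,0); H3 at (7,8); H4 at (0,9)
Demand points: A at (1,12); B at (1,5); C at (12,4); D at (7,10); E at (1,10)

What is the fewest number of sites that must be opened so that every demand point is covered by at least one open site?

Coverage sets (demand points within 4 of each site):
  H1: {D}
  H2: {C}
  H3: {D}
  H4: {A, B, E}
No 2 sites suffice: every size-2 union leaves at least one demand point uncovered.
But {H1, H2, H4} covers everything, so the minimum is 3.

3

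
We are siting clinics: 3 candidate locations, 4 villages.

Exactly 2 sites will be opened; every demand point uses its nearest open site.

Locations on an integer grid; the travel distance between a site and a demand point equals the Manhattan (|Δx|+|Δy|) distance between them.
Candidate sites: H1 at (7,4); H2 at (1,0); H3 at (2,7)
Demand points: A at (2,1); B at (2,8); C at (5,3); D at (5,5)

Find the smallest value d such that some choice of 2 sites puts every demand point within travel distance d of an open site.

Open {H1, H3}.
  Farthest demand point is A at travel distance 6 (to H3); all others are ≤ 6.
With {H2, H3} the worst case is 7.
With {H1, H2} the worst case is 9.
No size-2 selection achieves below 6.

6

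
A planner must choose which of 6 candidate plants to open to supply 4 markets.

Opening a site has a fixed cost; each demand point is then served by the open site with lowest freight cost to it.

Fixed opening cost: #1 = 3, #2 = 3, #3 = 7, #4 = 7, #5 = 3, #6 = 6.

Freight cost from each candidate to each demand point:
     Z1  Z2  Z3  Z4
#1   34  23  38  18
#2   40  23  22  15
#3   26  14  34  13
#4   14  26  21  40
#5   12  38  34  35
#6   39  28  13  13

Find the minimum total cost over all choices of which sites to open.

Open {#3, #5, #6}: assign each demand point to its cheapest open site.
  Z1→#5 12, Z2→#3 14, Z3→#6 13, Z4→#3 13
  freight cost 52, fixed 16 → total 68.
Compare {#1, #3, #5, #6}: freight cost 52 + fixed 19 = 71.
Compare {#2, #3, #5, #6}: freight cost 52 + fixed 19 = 71.
Compare {#1, #5, #6}: freight cost 61 + fixed 12 = 73.
All other subsets cost ≥ 71. Minimum total cost: 68.

68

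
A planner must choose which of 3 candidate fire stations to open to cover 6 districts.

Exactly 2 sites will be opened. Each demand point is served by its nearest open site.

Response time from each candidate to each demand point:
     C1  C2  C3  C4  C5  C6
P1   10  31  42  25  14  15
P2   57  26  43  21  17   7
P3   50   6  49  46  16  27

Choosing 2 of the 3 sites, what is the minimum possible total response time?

Open {P1, P3}.
  C1→P1 10, C2→P3 6, C3→P1 42, C4→P1 25, C5→P1 14, C6→P1 15  ⇒ total 112.
Compare {P1, P2}: total 120.
Compare {P2, P3}: total 143.

112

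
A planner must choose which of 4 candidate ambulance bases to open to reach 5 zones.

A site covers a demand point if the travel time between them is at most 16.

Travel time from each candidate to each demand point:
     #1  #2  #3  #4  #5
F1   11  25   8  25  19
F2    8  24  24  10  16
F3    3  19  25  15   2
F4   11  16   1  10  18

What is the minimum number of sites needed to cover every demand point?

2

Coverage sets (demand points within 16 of each site):
  F1: {#1, #3}
  F2: {#1, #4, #5}
  F3: {#1, #4, #5}
  F4: {#1, #2, #3, #4}
No single site covers all 5 demand points.
But {F2, F4} covers everything, so the minimum is 2.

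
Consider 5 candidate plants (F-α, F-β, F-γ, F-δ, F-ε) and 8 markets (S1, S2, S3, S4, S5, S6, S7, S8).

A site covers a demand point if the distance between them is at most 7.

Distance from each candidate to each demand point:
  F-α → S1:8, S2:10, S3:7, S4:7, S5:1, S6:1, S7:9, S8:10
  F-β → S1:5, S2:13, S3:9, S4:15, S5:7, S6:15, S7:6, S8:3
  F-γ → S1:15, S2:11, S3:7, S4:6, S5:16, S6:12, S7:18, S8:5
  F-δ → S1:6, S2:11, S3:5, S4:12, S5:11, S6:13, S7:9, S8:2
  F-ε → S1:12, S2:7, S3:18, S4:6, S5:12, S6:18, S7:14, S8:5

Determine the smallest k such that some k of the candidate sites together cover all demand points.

3

Coverage sets (demand points within 7 of each site):
  F-α: {S3, S4, S5, S6}
  F-β: {S1, S5, S7, S8}
  F-γ: {S3, S4, S8}
  F-δ: {S1, S3, S8}
  F-ε: {S2, S4, S8}
No 2 sites suffice: every size-2 union leaves at least one demand point uncovered.
But {F-α, F-β, F-ε} covers everything, so the minimum is 3.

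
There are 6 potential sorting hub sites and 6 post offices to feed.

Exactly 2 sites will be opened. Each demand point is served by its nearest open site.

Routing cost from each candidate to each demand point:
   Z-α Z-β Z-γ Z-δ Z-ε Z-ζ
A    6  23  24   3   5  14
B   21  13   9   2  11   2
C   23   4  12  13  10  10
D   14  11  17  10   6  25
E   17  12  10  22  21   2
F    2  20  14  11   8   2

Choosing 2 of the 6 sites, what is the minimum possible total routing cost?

Open {B, F}.
  Z-α→F 2, Z-β→B 13, Z-γ→B 9, Z-δ→B 2, Z-ε→F 8, Z-ζ→B 2  ⇒ total 36.
Compare {A, B}: total 37.
Compare {A, E}: total 38.
No size-2 selection does better; minimum is 36.

36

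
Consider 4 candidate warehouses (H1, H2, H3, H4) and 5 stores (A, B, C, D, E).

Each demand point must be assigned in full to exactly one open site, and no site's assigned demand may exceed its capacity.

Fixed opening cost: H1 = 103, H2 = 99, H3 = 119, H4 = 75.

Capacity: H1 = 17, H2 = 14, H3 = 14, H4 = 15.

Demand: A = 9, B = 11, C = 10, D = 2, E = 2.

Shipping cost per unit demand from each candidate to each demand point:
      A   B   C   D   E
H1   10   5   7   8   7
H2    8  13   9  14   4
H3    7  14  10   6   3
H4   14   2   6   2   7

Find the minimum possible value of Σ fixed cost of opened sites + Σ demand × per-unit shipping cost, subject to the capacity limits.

Open {H1, H2, H4}; cheapest assignment that respects the capacities:
  H1 (cap 17, load 10): C — cost 10×7 = 70
  H2 (cap 14, load 11): A, E — cost 9×8 + 2×4 = 80
  H4 (cap 15, load 13): B, D — cost 11×2 + 2×2 = 26
  Shipping 176, fixed 277 → total 453.
  Any other capacity-feasible assignment to {H1, H2, H4} ships for at least 176.
Compare {H1, H3, H4}: its best feasible assignment gives total 462.
Compare {H2, H3, H4}: its best feasible assignment gives total 478.
Every other set of open sites that can feasibly serve all demand totals ≥ 462 even under its best assignment. Minimum: 453.

453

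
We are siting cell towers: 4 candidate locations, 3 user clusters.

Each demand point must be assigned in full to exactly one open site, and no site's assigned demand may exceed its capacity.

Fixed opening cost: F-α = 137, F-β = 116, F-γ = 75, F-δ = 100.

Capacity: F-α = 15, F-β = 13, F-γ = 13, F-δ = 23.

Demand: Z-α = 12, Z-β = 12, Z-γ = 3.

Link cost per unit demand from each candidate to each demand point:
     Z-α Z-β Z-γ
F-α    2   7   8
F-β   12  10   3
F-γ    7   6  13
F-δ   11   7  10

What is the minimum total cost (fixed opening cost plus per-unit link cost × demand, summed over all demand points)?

332

Open {F-α, F-γ}; cheapest assignment that respects the capacities:
  F-α (cap 15, load 15): Z-α, Z-γ — cost 12×2 + 3×8 = 48
  F-γ (cap 13, load 12): Z-β — cost 12×6 = 72
  Shipping 120, fixed 212 → total 332.
  Any other capacity-feasible assignment to {F-α, F-γ} ships for at least 120.
Compare {F-α, F-δ}: its best feasible assignment gives total 369.
Compare {F-γ, F-δ}: its best feasible assignment gives total 373.
Every other set of open sites that can feasibly serve all demand totals ≥ 369 even under its best assignment. Minimum: 332.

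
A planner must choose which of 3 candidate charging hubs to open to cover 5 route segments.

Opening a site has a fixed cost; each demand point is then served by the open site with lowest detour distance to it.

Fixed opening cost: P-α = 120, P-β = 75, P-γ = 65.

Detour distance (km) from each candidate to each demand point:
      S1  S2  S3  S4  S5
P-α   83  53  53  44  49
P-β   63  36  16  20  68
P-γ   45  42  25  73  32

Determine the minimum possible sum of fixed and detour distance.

Open {P-β}: assign each demand point to its cheapest open site.
  S1→P-β 63, S2→P-β 36, S3→P-β 16, S4→P-β 20, S5→P-β 68
  detour distance 203, fixed 75 → total 278.
Compare {P-γ}: detour distance 217 + fixed 65 = 282.
Compare {P-β, P-γ}: detour distance 149 + fixed 140 = 289.
Compare {P-α, P-γ}: detour distance 188 + fixed 185 = 373.
All other subsets cost ≥ 282. Minimum total cost: 278.

278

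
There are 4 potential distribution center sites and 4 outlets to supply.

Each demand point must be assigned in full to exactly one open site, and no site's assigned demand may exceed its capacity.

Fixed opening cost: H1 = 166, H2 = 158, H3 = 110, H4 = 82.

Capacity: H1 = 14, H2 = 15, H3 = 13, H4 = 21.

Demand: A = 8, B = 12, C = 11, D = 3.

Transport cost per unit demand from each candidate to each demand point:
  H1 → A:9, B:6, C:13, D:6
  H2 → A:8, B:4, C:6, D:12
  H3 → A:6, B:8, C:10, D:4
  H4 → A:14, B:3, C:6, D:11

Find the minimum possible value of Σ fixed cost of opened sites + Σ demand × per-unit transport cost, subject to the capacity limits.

490

Open {H2, H4}; cheapest assignment that respects the capacities:
  H2 (cap 15, load 14): C, D — cost 11×6 + 3×12 = 102
  H4 (cap 21, load 20): A, B — cost 8×14 + 12×3 = 148
  Shipping 250, fixed 240 → total 490.
  Any other capacity-feasible assignment to {H2, H4} ships for at least 250.
Compare {H2, H3, H4}: its best feasible assignment gives total 512.
Compare {H1, H3, H4}: its best feasible assignment gives total 556.
Every other set of open sites that can feasibly serve all demand totals ≥ 512 even under its best assignment. Minimum: 490.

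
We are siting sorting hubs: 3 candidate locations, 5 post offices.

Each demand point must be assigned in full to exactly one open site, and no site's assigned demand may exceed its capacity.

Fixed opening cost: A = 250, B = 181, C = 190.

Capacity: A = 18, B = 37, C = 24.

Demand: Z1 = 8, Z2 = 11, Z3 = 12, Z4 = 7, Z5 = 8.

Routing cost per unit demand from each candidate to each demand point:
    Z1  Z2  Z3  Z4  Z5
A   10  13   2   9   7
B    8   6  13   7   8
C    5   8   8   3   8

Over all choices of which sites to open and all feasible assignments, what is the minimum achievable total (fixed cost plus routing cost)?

Open {B, C}; cheapest assignment that respects the capacities:
  B (cap 37, load 27): Z1, Z2, Z5 — cost 8×8 + 11×6 + 8×8 = 194
  C (cap 24, load 19): Z3, Z4 — cost 12×8 + 7×3 = 117
  Shipping 311, fixed 371 → total 682.
  Any other capacity-feasible assignment to {B, C} ships for at least 311.
Compare {A, B}: its best feasible assignment gives total 698.
Compare {A, B, C}: its best feasible assignment gives total 836.
Every other set of open sites that can feasibly serve all demand totals ≥ 698 even under its best assignment. Minimum: 682.

682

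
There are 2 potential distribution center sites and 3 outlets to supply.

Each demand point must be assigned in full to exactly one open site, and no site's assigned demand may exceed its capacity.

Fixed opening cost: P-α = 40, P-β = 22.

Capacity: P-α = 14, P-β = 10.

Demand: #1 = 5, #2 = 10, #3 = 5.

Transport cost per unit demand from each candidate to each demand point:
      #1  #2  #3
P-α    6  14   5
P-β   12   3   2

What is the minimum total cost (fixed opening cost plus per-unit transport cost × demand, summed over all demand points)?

147

Open {P-α, P-β}; cheapest assignment that respects the capacities:
  P-α (cap 14, load 10): #1, #3 — cost 5×6 + 5×5 = 55
  P-β (cap 10, load 10): #2 — cost 10×3 = 30
  Shipping 85, fixed 62 → total 147.
  Any other capacity-feasible assignment to {P-α, P-β} ships for at least 85.
Total demand is 20 and no other set of sites has combined capacity ≥ 20, so {P-α, P-β} is the only feasible choice of open sites. Minimum: 147.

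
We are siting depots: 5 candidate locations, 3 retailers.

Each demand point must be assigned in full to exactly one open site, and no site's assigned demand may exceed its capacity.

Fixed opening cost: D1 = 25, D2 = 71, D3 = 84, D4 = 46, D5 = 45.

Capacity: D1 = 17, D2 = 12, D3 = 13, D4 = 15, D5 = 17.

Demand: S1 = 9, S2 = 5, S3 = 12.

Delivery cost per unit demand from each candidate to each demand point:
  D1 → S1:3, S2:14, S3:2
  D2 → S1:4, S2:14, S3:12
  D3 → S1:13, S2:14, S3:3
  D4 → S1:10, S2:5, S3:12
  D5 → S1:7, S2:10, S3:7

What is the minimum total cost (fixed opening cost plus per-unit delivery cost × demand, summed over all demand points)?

207

Open {D1, D5}; cheapest assignment that respects the capacities:
  D1 (cap 17, load 12): S3 — cost 12×2 = 24
  D5 (cap 17, load 14): S1, S2 — cost 9×7 + 5×10 = 113
  Shipping 137, fixed 70 → total 207.
  Any other capacity-feasible assignment to {D1, D5} ships for at least 137.
Compare {D1, D4}: its best feasible assignment gives total 210.
Compare {D1, D2}: its best feasible assignment gives total 226.
Every other set of open sites that can feasibly serve all demand totals ≥ 210 even under its best assignment. Minimum: 207.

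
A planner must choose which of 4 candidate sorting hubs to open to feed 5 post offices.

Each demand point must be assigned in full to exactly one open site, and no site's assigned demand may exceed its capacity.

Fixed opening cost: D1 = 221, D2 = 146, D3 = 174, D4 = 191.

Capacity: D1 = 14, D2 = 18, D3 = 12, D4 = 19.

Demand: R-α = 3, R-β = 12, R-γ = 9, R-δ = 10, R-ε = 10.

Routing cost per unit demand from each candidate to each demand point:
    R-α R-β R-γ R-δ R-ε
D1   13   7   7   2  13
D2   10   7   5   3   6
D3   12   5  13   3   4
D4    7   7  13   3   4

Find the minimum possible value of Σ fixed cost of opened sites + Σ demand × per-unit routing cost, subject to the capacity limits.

788

Open {D2, D3, D4}; cheapest assignment that respects the capacities:
  D2 (cap 18, load 13): R-α, R-δ — cost 3×10 + 10×3 = 60
  D3 (cap 12, load 12): R-β — cost 12×5 = 60
  D4 (cap 19, load 19): R-γ, R-ε — cost 9×13 + 10×4 = 157
  Shipping 277, fixed 511 → total 788.
  Any other capacity-feasible assignment to {D2, D3, D4} ships for at least 277.
Compare {D1, D2, D4}: its best feasible assignment gives total 849.
Compare {D1, D3, D4}: its best feasible assignment gives total 862.
Every other set of open sites that can feasibly serve all demand totals ≥ 849 even under its best assignment. Minimum: 788.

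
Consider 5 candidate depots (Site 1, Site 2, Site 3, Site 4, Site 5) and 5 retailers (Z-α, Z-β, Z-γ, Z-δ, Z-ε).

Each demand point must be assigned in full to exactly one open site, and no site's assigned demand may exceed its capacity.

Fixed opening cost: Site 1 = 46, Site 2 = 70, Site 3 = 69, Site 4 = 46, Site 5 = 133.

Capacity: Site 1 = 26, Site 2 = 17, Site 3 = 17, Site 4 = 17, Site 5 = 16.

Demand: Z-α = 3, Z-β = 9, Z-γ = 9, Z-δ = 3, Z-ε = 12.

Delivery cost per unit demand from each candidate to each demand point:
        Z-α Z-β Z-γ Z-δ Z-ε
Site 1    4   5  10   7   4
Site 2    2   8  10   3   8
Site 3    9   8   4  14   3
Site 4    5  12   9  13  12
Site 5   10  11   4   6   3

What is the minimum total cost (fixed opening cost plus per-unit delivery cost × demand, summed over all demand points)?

Open {Site 1, Site 3}; cheapest assignment that respects the capacities:
  Site 1 (cap 26, load 24): Z-β, Z-δ, Z-ε — cost 9×5 + 3×7 + 12×4 = 114
  Site 3 (cap 17, load 12): Z-α, Z-γ — cost 3×9 + 9×4 = 63
  Shipping 177, fixed 115 → total 292.
  Any other capacity-feasible assignment to {Site 1, Site 3} ships for at least 177.
Compare {Site 1, Site 4}: its best feasible assignment gives total 302.
Compare {Site 1, Site 2}: its best feasible assignment gives total 314.
Every other set of open sites that can feasibly serve all demand totals ≥ 302 even under its best assignment. Minimum: 292.

292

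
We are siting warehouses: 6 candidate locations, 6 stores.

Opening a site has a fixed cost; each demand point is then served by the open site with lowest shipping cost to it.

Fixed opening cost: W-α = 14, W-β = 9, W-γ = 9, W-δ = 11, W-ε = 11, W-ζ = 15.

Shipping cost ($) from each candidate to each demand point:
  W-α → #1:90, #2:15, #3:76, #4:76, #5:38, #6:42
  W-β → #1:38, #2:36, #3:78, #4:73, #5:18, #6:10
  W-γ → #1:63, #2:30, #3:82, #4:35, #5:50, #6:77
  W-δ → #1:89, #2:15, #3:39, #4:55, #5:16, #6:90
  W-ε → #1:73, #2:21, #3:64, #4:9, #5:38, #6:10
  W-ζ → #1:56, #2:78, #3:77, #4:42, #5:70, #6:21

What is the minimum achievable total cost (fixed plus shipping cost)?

158

Open {W-β, W-δ, W-ε}: assign each demand point to its cheapest open site.
  #1→W-β 38, #2→W-δ 15, #3→W-δ 39, #4→W-ε 9, #5→W-δ 16, #6→W-β 10
  shipping cost 127, fixed 31 → total 158.
Compare {W-β, W-γ, W-δ, W-ε}: shipping cost 127 + fixed 40 = 167.
Compare {W-α, W-β, W-δ, W-ε}: shipping cost 127 + fixed 45 = 172.
Compare {W-β, W-δ, W-ε, W-ζ}: shipping cost 127 + fixed 46 = 173.
All other subsets cost ≥ 167. Minimum total cost: 158.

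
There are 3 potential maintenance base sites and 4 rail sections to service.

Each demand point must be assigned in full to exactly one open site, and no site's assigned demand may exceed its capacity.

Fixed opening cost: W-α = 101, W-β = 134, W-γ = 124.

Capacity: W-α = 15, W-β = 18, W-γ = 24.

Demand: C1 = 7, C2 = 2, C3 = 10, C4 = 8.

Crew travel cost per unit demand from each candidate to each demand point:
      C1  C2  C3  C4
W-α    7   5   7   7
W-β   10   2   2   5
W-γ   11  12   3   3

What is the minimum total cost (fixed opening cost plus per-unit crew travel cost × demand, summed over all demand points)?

338

Open {W-α, W-γ}; cheapest assignment that respects the capacities:
  W-α (cap 15, load 9): C1, C2 — cost 7×7 + 2×5 = 59
  W-γ (cap 24, load 18): C3, C4 — cost 10×3 + 8×3 = 54
  Shipping 113, fixed 225 → total 338.
  Any other capacity-feasible assignment to {W-α, W-γ} ships for at least 113.
Compare {W-α, W-β}: its best feasible assignment gives total 354.
Compare {W-β, W-γ}: its best feasible assignment gives total 383.
Every other set of open sites that can feasibly serve all demand totals ≥ 354 even under its best assignment. Minimum: 338.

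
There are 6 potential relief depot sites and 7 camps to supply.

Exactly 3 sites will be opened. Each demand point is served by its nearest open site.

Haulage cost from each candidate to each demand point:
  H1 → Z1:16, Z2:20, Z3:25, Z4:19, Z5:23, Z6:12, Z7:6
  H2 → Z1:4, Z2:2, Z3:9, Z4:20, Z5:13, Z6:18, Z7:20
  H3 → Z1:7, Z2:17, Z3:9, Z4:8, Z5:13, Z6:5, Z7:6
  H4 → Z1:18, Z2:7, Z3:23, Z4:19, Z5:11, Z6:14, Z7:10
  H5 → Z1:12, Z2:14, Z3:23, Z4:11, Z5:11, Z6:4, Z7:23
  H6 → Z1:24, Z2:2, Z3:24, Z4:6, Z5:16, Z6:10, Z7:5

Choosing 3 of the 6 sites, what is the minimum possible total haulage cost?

41

Open {H2, H5, H6}.
  Z1→H2 4, Z2→H2 2, Z3→H2 9, Z4→H6 6, Z5→H5 11, Z6→H5 4, Z7→H6 5  ⇒ total 41.
Compare {H2, H3, H5}: total 44.
Compare {H2, H3, H6}: total 44.
No size-3 selection does better; minimum is 41.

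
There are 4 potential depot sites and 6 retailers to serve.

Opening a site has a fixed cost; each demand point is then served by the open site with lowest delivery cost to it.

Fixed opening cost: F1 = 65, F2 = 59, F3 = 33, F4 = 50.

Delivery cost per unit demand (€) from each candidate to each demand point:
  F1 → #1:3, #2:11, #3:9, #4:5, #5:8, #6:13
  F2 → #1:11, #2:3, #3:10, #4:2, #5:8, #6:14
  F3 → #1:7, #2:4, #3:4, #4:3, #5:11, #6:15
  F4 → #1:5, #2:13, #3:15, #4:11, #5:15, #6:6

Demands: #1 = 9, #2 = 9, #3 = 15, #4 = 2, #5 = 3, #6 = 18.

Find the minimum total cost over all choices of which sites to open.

Open {F3, F4}: assign each demand point to its cheapest open site.
  #1→F4 9×5=45, #2→F3 9×4=36, #3→F3 15×4=60, #4→F3 2×3=6, #5→F3 3×11=33, #6→F4 18×6=108
  delivery cost 288, fixed 83 → total 371.
Compare {F1, F3, F4}: delivery cost 261 + fixed 148 = 409.
Compare {F2, F3, F4}: delivery cost 268 + fixed 142 = 410.
Compare {F1, F2, F3, F4}: delivery cost 250 + fixed 207 = 457.
All other subsets cost ≥ 409. Minimum total cost: 371.

371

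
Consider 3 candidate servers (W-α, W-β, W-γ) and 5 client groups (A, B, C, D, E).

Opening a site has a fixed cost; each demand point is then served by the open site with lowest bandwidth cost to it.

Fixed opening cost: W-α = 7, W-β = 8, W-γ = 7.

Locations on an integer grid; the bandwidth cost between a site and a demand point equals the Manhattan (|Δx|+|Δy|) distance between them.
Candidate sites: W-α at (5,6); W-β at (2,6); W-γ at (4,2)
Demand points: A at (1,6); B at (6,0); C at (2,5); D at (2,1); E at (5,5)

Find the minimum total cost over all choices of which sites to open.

Open {W-β, W-γ}: assign each demand point to its cheapest open site.
  A→W-β 1, B→W-γ 4, C→W-β 1, D→W-γ 3, E→W-β 4
  bandwidth cost 13, fixed 15 → total 28.
Compare {W-β}: bandwidth cost 21 + fixed 8 = 29.
Compare {W-γ}: bandwidth cost 23 + fixed 7 = 30.
Compare {W-α, W-β}: bandwidth cost 15 + fixed 15 = 30.
All other subsets cost ≥ 29. Minimum total cost: 28.

28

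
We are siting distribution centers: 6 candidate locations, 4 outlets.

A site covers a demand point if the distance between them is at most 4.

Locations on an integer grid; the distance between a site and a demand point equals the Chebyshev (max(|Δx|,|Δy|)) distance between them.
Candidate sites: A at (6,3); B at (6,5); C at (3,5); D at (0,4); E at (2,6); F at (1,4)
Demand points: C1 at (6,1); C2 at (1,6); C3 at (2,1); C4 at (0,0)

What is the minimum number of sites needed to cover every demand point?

Coverage sets (demand points within 4 of each site):
  A: {C1, C3}
  B: {C1, C3}
  C: {C1, C2, C3}
  D: {C2, C3, C4}
  E: {C2}
  F: {C2, C3, C4}
No single site covers all 4 demand points.
But {A, D} covers everything, so the minimum is 2.

2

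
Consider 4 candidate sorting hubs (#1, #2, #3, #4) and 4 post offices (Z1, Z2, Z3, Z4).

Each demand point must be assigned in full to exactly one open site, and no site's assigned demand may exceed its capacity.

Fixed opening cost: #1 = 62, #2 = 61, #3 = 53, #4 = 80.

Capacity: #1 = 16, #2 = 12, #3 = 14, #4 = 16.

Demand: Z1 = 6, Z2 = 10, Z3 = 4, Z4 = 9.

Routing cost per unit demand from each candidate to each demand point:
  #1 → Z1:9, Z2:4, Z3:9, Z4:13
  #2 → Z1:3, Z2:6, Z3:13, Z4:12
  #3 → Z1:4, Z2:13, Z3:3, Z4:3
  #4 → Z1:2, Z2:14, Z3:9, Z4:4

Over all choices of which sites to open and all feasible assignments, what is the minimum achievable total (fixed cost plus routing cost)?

248

Open {#1, #3}; cheapest assignment that respects the capacities:
  #1 (cap 16, load 16): Z1, Z2 — cost 6×9 + 10×4 = 94
  #3 (cap 14, load 13): Z3, Z4 — cost 4×3 + 9×3 = 39
  Shipping 133, fixed 115 → total 248.
  Any other capacity-feasible assignment to {#1, #3} ships for at least 133.
Compare {#1, #4}: its best feasible assignment gives total 266.
Compare {#1, #2, #3}: its best feasible assignment gives total 273.
Every other set of open sites that can feasibly serve all demand totals ≥ 266 even under its best assignment. Minimum: 248.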